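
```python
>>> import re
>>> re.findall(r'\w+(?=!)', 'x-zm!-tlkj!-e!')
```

['zm', 'tlkj', 'e']

The lookaround is zero-width — it requires the adjacent text to match without consuming it, so the asserted text isn't part of the match.
Scanning left to right: at [2:4] → 'zm'; at [6:10] → 'tlkj'; at [12:13] → 'e'.
Since nothing is captured, `findall` lists the 3 matched substrings directly.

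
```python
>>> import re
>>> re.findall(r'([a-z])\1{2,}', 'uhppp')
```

`\1` is not a pattern — it's the concrete string captured by group 1, re-applied verbatim.
Walking the string: at [2:5] match 'ppp', group 1 = 'p'.
With a single group, `findall` returns only what that group captured — 1 item.

['p']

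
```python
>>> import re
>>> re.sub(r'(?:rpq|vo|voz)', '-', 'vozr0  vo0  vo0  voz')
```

'-zr0  -0  -0  -z'

Alternation isn't longest-match — the leftmost alternative that fits at this position is chosen.
Matches: at [0:2] → 'vo'; at [7:9] → 'vo'; at [12:14] → 'vo'; at [17:19] → 'vo'.
`sub` substitutes '-' at each match site.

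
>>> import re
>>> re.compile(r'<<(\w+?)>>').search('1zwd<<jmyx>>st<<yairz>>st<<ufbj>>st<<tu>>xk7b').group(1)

'jmyx'

Unlike `match`, `search` isn't anchored — it looks for the pattern anywhere in the string.
The match spans [4:12] → '<<jmyx>>'.
Captured: group 1 = 'jmyx'.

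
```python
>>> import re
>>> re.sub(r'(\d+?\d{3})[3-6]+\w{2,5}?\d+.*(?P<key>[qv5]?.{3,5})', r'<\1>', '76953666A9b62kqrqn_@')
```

Each match is replaced using the text its own group 1 captured.

'<7695>'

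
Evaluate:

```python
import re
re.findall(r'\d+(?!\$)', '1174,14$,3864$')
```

The negative lookaround is zero-width — it rules out positions where the adjacent text would match, without consuming anything.
Walking the string: at [0:4] → '1174'; at [5:6] → '1'; at [9:12] → '386'.
No capturing groups, so `findall` returns the 3 full match strings.

['1174', '1', '386']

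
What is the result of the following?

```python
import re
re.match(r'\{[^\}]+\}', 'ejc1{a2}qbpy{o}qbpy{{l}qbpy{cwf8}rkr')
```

None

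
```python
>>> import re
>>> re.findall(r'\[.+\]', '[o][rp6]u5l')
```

Scanning left to right: at [0:8] → '[o][rp6]'.
Since nothing is captured, `findall` lists the 1 matched substring directly.

['[o][rp6]']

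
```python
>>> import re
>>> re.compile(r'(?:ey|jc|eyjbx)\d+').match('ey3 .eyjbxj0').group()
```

`match` is anchored at position 0; if the pattern doesn't fit there, it returns None.
The match spans [0:3] → 'ey3'.

'ey3'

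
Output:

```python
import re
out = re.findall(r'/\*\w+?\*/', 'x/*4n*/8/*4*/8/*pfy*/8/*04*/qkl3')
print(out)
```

`findall` yields the raw match text (4 of them) because the pattern has no groups.

['/*4n*/', '/*4*/', '/*pfy*/', '/*04*/']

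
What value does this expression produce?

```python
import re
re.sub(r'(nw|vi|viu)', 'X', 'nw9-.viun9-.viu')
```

'X9-.Xun9-.Xu'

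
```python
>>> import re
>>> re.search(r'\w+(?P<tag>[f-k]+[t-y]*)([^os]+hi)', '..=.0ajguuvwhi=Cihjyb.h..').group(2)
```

The match spans [4:14] → '0ajguuvwhi'.
Captured: group 1 = 'guuv', group 2 = 'whi'.

'whi'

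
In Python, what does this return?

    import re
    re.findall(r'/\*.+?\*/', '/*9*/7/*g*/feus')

With no groups in the pattern, `findall` gives back each whole match — 2 here.

['/*9*/', '/*g*/']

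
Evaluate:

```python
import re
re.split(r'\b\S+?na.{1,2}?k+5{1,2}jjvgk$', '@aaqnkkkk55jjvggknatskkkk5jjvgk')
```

This matches a word boundary (`\b`, zero-width); then one or more of a non-whitespace character (lazy), then the literal 'na'; then 1 to 2 of any character (lazy), then one or more of the literal 'k', then 1 to 2 of a literal '5'; then the literal 'jjv', then the literal 'gk'; then anchored at the end.
Matches to split on: at [1:31] → 'aaqnkkkk55jjvggknatskkkk5jjvgk'.
Splitting on the pattern gives 2 pieces.

['@', '']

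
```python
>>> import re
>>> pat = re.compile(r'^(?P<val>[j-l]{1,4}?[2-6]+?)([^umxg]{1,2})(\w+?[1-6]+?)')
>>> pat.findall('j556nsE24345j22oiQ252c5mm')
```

[('j5', '56', 'nsE2')]

A `+?`/`*?`/`{m,n}?` starts at its minimum and grows only as far as needed for what follows to match.
3 groups means the one result is a tuple of 3 captured strings — 1 here.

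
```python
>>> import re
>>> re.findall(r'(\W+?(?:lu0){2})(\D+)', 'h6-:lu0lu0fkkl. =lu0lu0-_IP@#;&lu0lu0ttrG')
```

[('-:lu0lu0', 'fkkl. =lu'), ('@#;&lu0lu0', 'ttrG')]

This matches one or more of a non-word character (lazy), then the literal 'lu0' repeated 2 times (captured); then one or more of a non-digit (captured).
Scanning left to right: at [2:19] match '-:lu0lu0fkkl. =lu', groups = ('-:lu0lu0', 'fkkl. =lu'); at [27:41] match '@#;&lu0lu0ttrG', groups = ('@#;&lu0lu0', 'ttrG').
2 groups means each result is a tuple of 2 captured strings — 2 here.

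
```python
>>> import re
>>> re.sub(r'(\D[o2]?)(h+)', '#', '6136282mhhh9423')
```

'6136282#9423'

The pattern matches a non-digit, then optionally one of [o2] (captured); then one or more of a literal 'h' (captured).
Matches: at [7:11] → 'mhhh'.
Every occurrence is swapped for '#'.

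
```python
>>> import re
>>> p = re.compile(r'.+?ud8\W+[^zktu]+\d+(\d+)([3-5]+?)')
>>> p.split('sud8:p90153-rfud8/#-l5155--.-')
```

['', '5', '3', '', '5', '5', '--.-']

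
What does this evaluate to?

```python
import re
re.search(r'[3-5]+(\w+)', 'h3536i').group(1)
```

'6i'

The pattern matches one or more of a character in [3-5]; then one or more of a word character (captured).
Unlike `match`, `search` isn't anchored — it looks for the pattern anywhere in the string.
The match spans [1:6] → '3536i'.
Captured: group 1 = '6i'.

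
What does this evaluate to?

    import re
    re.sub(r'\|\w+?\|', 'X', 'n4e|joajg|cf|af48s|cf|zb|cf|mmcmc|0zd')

'n4eXcfXcfXcfX0zd'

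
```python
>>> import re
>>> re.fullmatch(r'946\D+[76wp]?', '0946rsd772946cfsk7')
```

The pattern matches the literal '946', then one or more of a non-digit; then optionally one of [76wp].
For `fullmatch`, every character of the input must be accounted for by the pattern.
Here the pattern can't cover the whole string, so the call returns None.

None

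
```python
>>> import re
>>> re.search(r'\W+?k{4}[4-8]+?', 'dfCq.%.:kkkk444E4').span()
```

(4, 13)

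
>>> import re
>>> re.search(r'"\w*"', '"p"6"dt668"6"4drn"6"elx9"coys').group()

'"p"'

Unlike `match`, `search` isn't anchored — it looks for the pattern anywhere in the string.
The match spans [0:3] → '"p"'.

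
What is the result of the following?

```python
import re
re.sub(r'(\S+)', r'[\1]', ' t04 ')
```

' [t04] '

The pattern matches one or more of a non-whitespace character (captured).
Matches: at [1:4] → 't04'.
The replacement refers to a captured group, so each match is rewritten using its own captured text.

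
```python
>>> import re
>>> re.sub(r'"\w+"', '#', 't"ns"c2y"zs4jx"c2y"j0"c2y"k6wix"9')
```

Matches: at [1:5] → '"ns"'; at [8:15] → '"zs4jx"'; at [18:22] → '"j0"'; at [25:32] → '"k6wix"'.
Every occurrence is swapped for '#'.

't#c2y#c2y#c2y#9'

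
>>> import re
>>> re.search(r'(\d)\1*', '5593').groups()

('5',)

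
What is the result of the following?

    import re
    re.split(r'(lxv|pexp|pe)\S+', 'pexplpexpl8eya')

Branches in `(...|...)` are attempted left-to-right; the first branch that allows the whole pattern to succeed is taken.
`re.split` interleaves the captured-group text with the surrounding fragments.

['', 'pexp', '']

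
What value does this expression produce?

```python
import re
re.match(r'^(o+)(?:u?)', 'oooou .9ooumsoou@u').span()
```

The pattern matches anchored at the start of the string; then one or more of a literal 'o' (captured); then optionally a literal 'u' (non-capturing group).
`re.match` only tries the pattern at the start of the string.
The match spans [0:5] → 'oooou'.
Captured: group 1 = 'oooo'.

(0, 5)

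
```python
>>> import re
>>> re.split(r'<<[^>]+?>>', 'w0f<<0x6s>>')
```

The string is cut at each match, leaving 2 pieces.

['w0f', '']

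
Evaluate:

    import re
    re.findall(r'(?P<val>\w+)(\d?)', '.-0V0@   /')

This matches one or more of a word character (captured as 'val'); then optionally a digit (captured).
2 groups means the one result is a tuple of 2 captured strings — 1 here.

[('0V0', '')]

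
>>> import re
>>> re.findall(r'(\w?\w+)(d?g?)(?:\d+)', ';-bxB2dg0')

[('bxB2dg', '')]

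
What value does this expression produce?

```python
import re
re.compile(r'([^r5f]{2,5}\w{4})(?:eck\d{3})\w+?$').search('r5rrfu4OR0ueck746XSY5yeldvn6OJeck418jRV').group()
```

The match spans [5:39] → 'u4OR0ueck746XSY5yeldvn6OJeck418jRV'.

'u4OR0ueck746XSY5yeldvn6OJeck418jRV'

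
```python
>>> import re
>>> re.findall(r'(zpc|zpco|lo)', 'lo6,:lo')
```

['lo', 'lo']

Because there's exactly one group, `findall` drops the full match and keeps group 1 from each hit.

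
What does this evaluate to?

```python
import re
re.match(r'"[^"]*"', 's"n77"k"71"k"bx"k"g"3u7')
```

None

With `match`, the pattern is implicitly anchored at the beginning.
Here position 0 doesn't satisfy it, so the call returns None.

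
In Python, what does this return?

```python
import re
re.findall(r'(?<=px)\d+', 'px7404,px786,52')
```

['7404', '786']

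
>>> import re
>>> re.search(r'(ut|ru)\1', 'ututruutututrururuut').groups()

`\1` has to match the exact text group 1 already captured.
`search` walks the string left to right and returns the first match it finds.
The match spans [0:4] → 'utut'.
Captured: group 1 = 'ut'.

('ut',)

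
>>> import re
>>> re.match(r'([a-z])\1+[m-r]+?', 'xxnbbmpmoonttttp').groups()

The backreference `\1` re-matches whatever the first group consumed, character for character.
`re.match` won't scan ahead — the pattern has to work from the very first character.
The match spans [0:3] → 'xxn'.
Captured: group 1 = 'x'.

('x',)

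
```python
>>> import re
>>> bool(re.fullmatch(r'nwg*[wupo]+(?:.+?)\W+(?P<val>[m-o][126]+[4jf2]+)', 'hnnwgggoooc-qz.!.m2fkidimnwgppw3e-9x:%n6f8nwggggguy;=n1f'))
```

`re.fullmatch` requires the pattern to consume the entire string.
Here the pattern can't cover the whole string, so the call returns None, and `bool(None)` is False.

False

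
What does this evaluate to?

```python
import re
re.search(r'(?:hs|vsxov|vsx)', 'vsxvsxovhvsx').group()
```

'vsx'

The match spans [0:3] → 'vsx'.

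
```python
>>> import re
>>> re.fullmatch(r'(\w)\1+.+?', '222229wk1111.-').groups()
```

('2',)

The match spans [0:14] → '222229wk1111.-'.
Captured: group 1 = '2'.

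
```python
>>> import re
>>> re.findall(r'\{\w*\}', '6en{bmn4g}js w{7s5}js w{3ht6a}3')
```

['{bmn4g}', '{7s5}', '{3ht6a}']

Scanning left to right: at [3:10] → '{bmn4g}'; at [14:19] → '{7s5}'; at [23:30] → '{3ht6a}'.
Since nothing is captured, `findall` lists the 3 matched substrings directly.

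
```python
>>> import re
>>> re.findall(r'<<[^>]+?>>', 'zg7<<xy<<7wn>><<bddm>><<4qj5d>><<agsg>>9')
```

['<<xy<<7wn>>', '<<bddm>>', '<<4qj5d>>', '<<agsg>>']

Scanning left to right: at [3:14] → '<<xy<<7wn>>'; at [14:22] → '<<bddm>>'; at [22:31] → '<<4qj5d>>'; at [31:39] → '<<agsg>>'.
With no groups in the pattern, `findall` gives back each whole match — 4 here.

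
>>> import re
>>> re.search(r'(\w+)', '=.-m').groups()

Pattern: one or more of a word character (captured).
`re.search` scans for the first position where the pattern succeeds.
The match spans [3:4] → 'm'.
Captured: group 1 = 'm'.

('m',)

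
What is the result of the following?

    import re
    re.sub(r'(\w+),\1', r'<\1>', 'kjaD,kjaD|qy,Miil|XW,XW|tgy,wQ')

The backreference `\1` re-matches whatever the first group consumed, character for character.
Matches: at [0:9] → 'kjaD,kjaD'; at [18:23] → 'XW,XW'.
The replacement refers to a captured group, so each match is rewritten using its own captured text.

'<kjaD>|qy,Miil|<XW>|tgy,wQ'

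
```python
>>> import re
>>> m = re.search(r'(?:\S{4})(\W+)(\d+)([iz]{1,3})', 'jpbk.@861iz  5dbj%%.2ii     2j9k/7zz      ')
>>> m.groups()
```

('.@', '861', 'iz')

Pattern: exactly 4 of a non-whitespace character (non-capturing group); then one or more of a non-word character (captured); then one or more of a digit (captured); then 1 to 3 of one of [iz] (captured).
`re.search` tries every starting position until one works.
The match spans [0:11] → 'jpbk.@861iz'.
Captured: group 1 = '.@', group 2 = '861', group 3 = 'iz'.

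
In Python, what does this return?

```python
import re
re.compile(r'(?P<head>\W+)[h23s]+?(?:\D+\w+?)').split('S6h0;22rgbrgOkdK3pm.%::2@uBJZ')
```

Pattern: one or more of a non-word character (captured as 'head'); then one or more of one of [h23s] (lazy); then one or more of a non-digit, then one or more of a word character (lazy) (non-capturing group).
Matches to split on: at [4:17] → ';22rgbrgOkdK3'; at [19:29] → '.%::2@uBJZ'.
With a capturing group present, the delimiter's captured portion is kept in the result list.

['S6h0', ';', 'pm', '.%::', '']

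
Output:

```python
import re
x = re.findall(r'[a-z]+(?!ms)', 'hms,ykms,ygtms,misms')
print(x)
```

The negative lookahead/lookbehind blocks any match where the forbidden context is present.
`findall` yields the raw match text (4 of them) because the pattern has no groups.

['hms', 'ykms', 'ygtms', 'misms']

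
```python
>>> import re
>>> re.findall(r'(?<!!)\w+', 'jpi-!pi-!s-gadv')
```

['jpi', 'i', 'gadv']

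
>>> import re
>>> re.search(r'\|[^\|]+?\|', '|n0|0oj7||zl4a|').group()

Unlike `match`, `search` isn't anchored — it looks for the pattern anywhere in the string.
The match spans [0:4] → '|n0|'.

'|n0|'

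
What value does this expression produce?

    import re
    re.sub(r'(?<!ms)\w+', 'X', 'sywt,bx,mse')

Because the assertion is negative and zero-width, positions next to the forbidden text are skipped.
Matches: at [0:4] → 'sywt'; at [5:7] → 'bx'; at [8:11] → 'mse'.
Every occurrence is swapped for 'X'.

'X,X,X'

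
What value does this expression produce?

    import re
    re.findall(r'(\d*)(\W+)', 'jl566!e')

[('566', '!')]

The pattern matches zero or more of a digit (captured); then one or more of a non-word character (captured).
Scanning left to right: at [2:6] match '566!', groups = ('566', '!').
`findall` packs the 2 group values into a tuple for every match.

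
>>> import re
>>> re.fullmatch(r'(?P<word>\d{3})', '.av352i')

The pattern matches exactly 3 of a digit (captured as 'word').
`re.fullmatch` requires the pattern to consume the entire string.
Here the string isn't matched end-to-end, so the call returns None.

None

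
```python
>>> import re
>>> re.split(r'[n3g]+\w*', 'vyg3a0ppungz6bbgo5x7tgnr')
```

The pattern matches one or more of one of [n3g]; then zero or more of a word character.
Matches to split on: at [2:24] → 'g3a0ppungz6bbgo5x7tgnr'.
Splitting on the pattern gives 2 pieces.

['vy', '']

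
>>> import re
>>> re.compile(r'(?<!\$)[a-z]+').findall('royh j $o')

['royh', 'j']

A negative assertion filters positions out without eating any characters.
Since nothing is captured, `findall` lists the 2 matched substrings directly.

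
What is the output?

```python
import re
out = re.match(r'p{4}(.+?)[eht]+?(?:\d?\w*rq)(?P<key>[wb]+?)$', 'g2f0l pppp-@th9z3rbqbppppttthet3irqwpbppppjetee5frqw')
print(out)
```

None

This matches exactly 4 of a literal 'p'; then one or more of any character (lazy) (captured); then one or more of one of [eht] (lazy); then optionally a digit, then zero or more of a word character, then the literal 'rq' (non-capturing group); then one or more of one of [wb] (lazy) (captured as 'key'); then anchored at the end.
`match` is anchored at position 0; if the pattern doesn't fit there, it returns None.
Here the string doesn't start with a match, so the call returns None.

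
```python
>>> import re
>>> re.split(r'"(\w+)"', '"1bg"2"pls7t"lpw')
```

Because the pattern has a capturing group, `split` also inserts each captured text between the pieces.

['', '1bg', '2', 'pls7t', 'lpw']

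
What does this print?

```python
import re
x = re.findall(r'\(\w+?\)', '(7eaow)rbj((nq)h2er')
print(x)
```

['(7eaow)', '(nq)']

No capturing groups, so `findall` returns the 2 full match strings.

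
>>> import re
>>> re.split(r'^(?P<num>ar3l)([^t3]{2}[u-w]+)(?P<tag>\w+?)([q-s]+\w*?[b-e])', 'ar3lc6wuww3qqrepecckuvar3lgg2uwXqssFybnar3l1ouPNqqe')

['', 'ar3l', 'c6wuww', '3', 'qqre', 'pecckuvar3lgg2uwXqssFybnar3l1ouPNqqe']

The `?` after the quantifier makes it lazy — it takes as little as possible before letting the rest of the pattern try.
Because the pattern has a capturing group, `split` also inserts each captured text between the pieces.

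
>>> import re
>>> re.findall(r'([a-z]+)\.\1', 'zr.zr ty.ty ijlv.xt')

['zr', 'ty']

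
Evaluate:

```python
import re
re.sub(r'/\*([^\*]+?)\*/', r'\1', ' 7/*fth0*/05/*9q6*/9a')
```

Matches: at [2:10] → '/*fth0*/'; at [12:19] → '/*9q6*/'.
`\1` in the replacement pulls in group 1's text for each match.

' 7fth0059q69a'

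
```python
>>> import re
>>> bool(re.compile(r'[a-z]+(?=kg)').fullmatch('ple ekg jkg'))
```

False

The `(?=…)`/`(?<=…)` assertion just peeks at neighbouring text; it doesn't advance the match position.
For `fullmatch`, every character of the input must be accounted for by the pattern.
Here there's no way to consume every character, so the call returns None, and `bool(None)` is False.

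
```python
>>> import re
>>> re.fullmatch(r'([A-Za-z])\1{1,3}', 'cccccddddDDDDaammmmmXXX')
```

None

`fullmatch` succeeds only if the pattern covers the string from start to end.
Here the string isn't matched end-to-end, so the call returns None.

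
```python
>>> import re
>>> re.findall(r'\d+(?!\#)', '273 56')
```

A negative assertion filters positions out without eating any characters.
Since nothing is captured, `findall` lists the 2 matched substrings directly.

['273', '56']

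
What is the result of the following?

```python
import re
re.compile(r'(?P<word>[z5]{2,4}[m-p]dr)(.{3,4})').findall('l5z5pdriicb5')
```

[('5z5pdr', 'iicb')]

The pattern matches 2 to 4 of one of [z5], then a character in [m-p], then the literal 'dr' (captured as 'word'); then 3 to 4 of any character (captured).
With 2 capturing groups, `findall` returns a 2-tuple per match.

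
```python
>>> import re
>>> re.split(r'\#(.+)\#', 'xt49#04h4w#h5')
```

['xt49', '04h4w', 'h5']

`re.split` interleaves the captured-group text with the surrounding fragments.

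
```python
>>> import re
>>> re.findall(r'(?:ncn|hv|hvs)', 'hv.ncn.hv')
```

Scanning left to right: at [0:2] → 'hv'; at [3:6] → 'ncn'; at [7:9] → 'hv'.
Since nothing is captured, `findall` lists the 3 matched substrings directly.

['hv', 'ncn', 'hv']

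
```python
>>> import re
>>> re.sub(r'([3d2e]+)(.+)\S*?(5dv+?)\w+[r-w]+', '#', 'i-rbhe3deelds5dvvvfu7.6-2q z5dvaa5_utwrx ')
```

'i-rbh#x '

This matches one or more of one of [3d2e] (captured); then one or more of any character (captured); then zero or more of a non-whitespace character (lazy); then the literal '5d', then one or more of a literal 'v' (lazy) (captured); then one or more of a word character, then one or more of a character in [r-w].
Matches: at [5:39] → 'e3deelds5dvvvfu7.6-2q z5dvaa5_utwr'.
Every occurrence is swapped for '#'.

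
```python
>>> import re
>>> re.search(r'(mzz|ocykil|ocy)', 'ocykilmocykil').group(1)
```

'ocykil'

Alternation isn't longest-match — the leftmost alternative that fits at this position is chosen.
Unlike `match`, `search` isn't anchored — it looks for the pattern anywhere in the string.
The match spans [0:6] → 'ocykil'.
Captured: group 1 = 'ocykil'.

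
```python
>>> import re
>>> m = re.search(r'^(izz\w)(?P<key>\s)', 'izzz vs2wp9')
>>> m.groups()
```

('izzz', ' ')

Pattern: anchored at the start of the string; then the literal 'izz', then a word character (captured); then whitespace (captured as 'key').
Unlike `match`, `search` isn't anchored — it looks for the pattern anywhere in the string.
The match spans [0:5] → 'izzz '.
Captured: group 1 = 'izzz', group 2 = ' '.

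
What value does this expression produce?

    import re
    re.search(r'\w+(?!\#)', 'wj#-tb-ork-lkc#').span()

(0, 1)

`(?!…)`/`(?<!…)` only lets a position through if the neighbouring text does NOT match; no characters are consumed.
`re.search` scans for the first position where the pattern succeeds.
The match spans [0:1] → 'w'.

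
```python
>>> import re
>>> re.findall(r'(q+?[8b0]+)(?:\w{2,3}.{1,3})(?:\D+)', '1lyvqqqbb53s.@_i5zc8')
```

This matches one or more of the literal 'q' (lazy), then one or more of one of [8b0] (captured); then 2 to 3 of a word character, then 1 to 3 of any character (non-capturing group); then one or more of a non-digit (non-capturing group).
With a single group, `findall` returns only what that group captured — 1 item.

['qqqbb']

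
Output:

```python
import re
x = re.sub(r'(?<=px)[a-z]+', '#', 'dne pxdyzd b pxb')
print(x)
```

dne px# b px#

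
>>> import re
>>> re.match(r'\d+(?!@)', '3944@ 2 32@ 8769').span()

The negative lookahead/lookbehind blocks any match where the forbidden context is present.
`match` is anchored at position 0; if the pattern doesn't fit there, it returns None.
The match spans [0:3] → '394'.

(0, 3)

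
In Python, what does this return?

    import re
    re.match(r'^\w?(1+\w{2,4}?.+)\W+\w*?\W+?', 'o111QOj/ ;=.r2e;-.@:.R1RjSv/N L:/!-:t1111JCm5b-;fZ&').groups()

This matches anchored at the start of the string; then optionally a word character; then one or more of the literal '1', then 2 to 4 of a word character (lazy), then one or more of any character (captured); then one or more of a non-word character, then zero or more of a word character (lazy), then one or more of a non-word character (lazy).
`re.match` only tries the pattern at the start of the string.
The match spans [0:51] → 'o111QOj/ ;=.r2e;-.@:.R1RjSv/N L:/!-:t1111JCm5b-;fZ&'.
Captured: group 1 = '111QOj/ ;=.r2e;-.@:.R1RjSv/N L:/!-:t1111JCm5b-'.

('111QOj/ ;=.r2e;-.@:.R1RjSv/N L:/!-:t1111JCm5b-',)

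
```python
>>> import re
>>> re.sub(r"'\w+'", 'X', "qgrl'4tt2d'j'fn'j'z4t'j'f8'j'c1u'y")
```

'qgrlXjXjXjXjXy'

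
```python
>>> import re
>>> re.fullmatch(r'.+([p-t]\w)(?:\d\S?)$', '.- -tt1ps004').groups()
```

('s0',)

The match spans [0:12] → '.- -tt1ps004'.
Captured: group 1 = 's0'.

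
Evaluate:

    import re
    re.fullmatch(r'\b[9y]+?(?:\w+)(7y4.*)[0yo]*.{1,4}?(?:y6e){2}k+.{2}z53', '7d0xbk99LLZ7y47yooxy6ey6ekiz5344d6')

None

Pattern: a word boundary (`\b`, zero-width); then one or more of one of [9y] (lazy); then one or more of a word character (non-capturing group); then the literal '7y4', then zero or more of any character (captured); then zero or more of one of [0yo], then 1 to 4 of any character (lazy), then the literal 'y6e' repeated 2 times; then one or more of the literal 'k', then exactly 2 of any character, then the literal 'z53'.
`re.fullmatch` requires the pattern to consume the entire string.
Here the pattern can't cover the whole string, so the call returns None.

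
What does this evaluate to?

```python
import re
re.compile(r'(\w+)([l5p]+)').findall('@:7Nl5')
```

Pattern: one or more of a word character (captured); then one or more of one of [l5p] (captured).
Scanning left to right: at [2:6] match '7Nl5', groups = ('7Nl', '5').
2 groups means the one result is a tuple of 2 captured strings — 1 here.

[('7Nl', '5')]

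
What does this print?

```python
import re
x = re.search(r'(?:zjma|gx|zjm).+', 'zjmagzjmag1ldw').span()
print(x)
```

`search` walks the string left to right and returns the first match it finds.
The match spans [0:14] → 'zjmagzjmag1ldw'.

(0, 14)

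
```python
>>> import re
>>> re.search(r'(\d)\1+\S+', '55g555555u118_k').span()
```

The backreference `\1` re-matches whatever the first group consumed, character for character.
The match spans [0:15] → '55g555555u118_k'.

(0, 15)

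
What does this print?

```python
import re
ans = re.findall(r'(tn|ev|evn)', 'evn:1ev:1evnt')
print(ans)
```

['ev', 'ev', 'ev']

`|` is ordered: at each position the engine commits to the first alternative that works.
Matches: at [0:2] match 'ev', group 1 = 'ev'; at [5:7] match 'ev', group 1 = 'ev'; at [9:11] match 'ev', group 1 = 'ev'.
Because there's exactly one group, `findall` drops the full match and keeps group 1 from each hit.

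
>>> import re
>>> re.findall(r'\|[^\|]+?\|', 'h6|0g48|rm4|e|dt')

Walking the string: at [2:8] → '|0g48|'; at [11:14] → '|e|'.
With no groups in the pattern, `findall` gives back each whole match — 2 here.

['|0g48|', '|e|']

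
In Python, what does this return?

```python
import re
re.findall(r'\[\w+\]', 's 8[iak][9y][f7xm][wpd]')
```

Since nothing is captured, `findall` lists the 4 matched substrings directly.

['[iak]', '[9y]', '[f7xm]', '[wpd]']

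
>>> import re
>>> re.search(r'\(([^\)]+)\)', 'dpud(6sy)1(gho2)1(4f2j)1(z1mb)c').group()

The match spans [4:9] → '(6sy)'.

'(6sy)'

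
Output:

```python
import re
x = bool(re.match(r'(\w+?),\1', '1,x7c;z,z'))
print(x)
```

False

After group 1 captures some text, `\1` only succeeds where that same text appears again.
`match` is anchored at position 0; if the pattern doesn't fit there, it returns None.
Here position 0 doesn't satisfy it, so the call returns None, and `bool(None)` is False.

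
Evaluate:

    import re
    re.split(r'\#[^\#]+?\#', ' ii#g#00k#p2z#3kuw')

[' ii', '00k', '3kuw']

Matches to split on: at [3:6] → '#g#'; at [9:14] → '#p2z#'.
Splitting on the pattern gives 3 pieces.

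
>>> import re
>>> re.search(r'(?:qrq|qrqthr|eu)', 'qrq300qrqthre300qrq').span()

(0, 3)

`re.search` tries every starting position until one works.
The match spans [0:3] → 'qrq'.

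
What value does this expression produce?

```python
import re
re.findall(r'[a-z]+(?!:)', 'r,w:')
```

The negative lookaround is zero-width — it rules out positions where the adjacent text would match, without consuming anything.
`findall` yields the raw match text (1 of them) because the pattern has no groups.

['r']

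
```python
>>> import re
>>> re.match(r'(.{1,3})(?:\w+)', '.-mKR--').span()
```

(0, 5)

This matches 1 to 3 of any character (captured); then one or more of a word character (non-capturing group).
With `match`, the pattern is implicitly anchored at the beginning.
The match spans [0:5] → '.-mKR'.
Captured: group 1 = '.-m'.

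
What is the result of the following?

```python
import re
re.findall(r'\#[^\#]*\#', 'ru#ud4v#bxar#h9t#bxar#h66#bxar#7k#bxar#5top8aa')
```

Scanning left to right: at [2:8] → '#ud4v#'; at [12:17] → '#h9t#'; at [21:26] → '#h66#'; at [30:34] → '#7k#'.
No capturing groups, so `findall` returns the 4 full match strings.

['#ud4v#', '#h9t#', '#h66#', '#7k#']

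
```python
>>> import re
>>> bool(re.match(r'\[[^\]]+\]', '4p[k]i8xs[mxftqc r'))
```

`re.match` won't scan ahead — the pattern has to work from the very first character.
Here the string doesn't start with a match, so the call returns None, and `bool(None)` is False.

False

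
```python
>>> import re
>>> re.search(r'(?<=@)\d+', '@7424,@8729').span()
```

(1, 5)

Lookahead/lookbehind check context without consuming it, so the matched span excludes the asserted characters.
The match spans [1:5] → '7424'.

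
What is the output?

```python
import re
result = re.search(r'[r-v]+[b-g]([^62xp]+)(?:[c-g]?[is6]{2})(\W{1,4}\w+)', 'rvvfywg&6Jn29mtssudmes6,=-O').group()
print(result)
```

tssudmes6,=-O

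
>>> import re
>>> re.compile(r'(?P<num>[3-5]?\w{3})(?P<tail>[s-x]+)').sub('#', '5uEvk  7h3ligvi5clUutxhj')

The pattern matches optionally a character in [3-5], then exactly 3 of a word character (captured as 'num'); then one or more of a character in [s-x] (captured as 'tail').
Matches: at [0:4] → '5uEv'; at [9:14] → '3ligv'; at [15:22] → '5clUutx'.
Every occurrence is swapped for '#'.

'#k  7h#i#hj'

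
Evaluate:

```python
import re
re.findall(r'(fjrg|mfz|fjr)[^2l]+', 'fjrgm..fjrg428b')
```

['fjrg']

Alternation isn't longest-match — the leftmost alternative that fits at this position is chosen.
Because there's exactly one group, `findall` drops the full match and keeps group 1 from the one hit.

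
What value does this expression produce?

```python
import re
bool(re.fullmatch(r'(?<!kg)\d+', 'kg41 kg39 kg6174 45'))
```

False

`(?!…)`/`(?<!…)` only lets a position through if the neighbouring text does NOT match; no characters are consumed.
`re.fullmatch` is like wrapping the pattern in `^…$` (in single-line mode).
Here the pattern can't cover the whole string, so the call returns None, and `bool(None)` is False.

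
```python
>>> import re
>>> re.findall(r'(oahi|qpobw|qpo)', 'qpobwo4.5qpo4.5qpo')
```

`|` is ordered: at each position the engine commits to the first alternative that works.
Scanning left to right: at [0:5] match 'qpobw', group 1 = 'qpobw'; at [9:12] match 'qpo', group 1 = 'qpo'; at [15:18] match 'qpo', group 1 = 'qpo'.
`findall` collects group 1 from each match (3 total).

['qpobw', 'qpo', 'qpo']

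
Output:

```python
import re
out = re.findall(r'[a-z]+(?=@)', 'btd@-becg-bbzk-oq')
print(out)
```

Lookahead/lookbehind check context without consuming it, so the matched span excludes the asserted characters.
With no groups in the pattern, `findall` gives back each whole match — 1 here.

['btd']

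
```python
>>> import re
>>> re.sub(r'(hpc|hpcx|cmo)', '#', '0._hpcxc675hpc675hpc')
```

'0._#xc675#675#'

Alternation isn't longest-match — the leftmost alternative that fits at this position is chosen.
Matches: at [3:6] → 'hpc'; at [11:14] → 'hpc'; at [17:20] → 'hpc'.
Each match is replaced by '#'.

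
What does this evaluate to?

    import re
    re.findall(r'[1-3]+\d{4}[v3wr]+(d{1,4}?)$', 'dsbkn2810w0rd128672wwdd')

['dd']

This matches one or more of a character in [1-3], then exactly 4 of a digit, then one or more of one of [v3wr]; then 1 to 4 of a literal 'd' (lazy) (captured); then anchored at the end.
Walking the string: at [13:23] match '128672wwdd', group 1 = 'dd'.
Because there's exactly one group, `findall` drops the full match and keeps group 1 from the one hit.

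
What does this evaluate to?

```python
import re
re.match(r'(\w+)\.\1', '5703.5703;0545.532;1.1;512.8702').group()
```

`\1` is not a pattern — it's the concrete string captured by group 1, re-applied verbatim.
`re.match` only tries the pattern at the start of the string.
The match spans [0:9] → '5703.5703'.
Captured: group 1 = '5703'.

'5703.5703'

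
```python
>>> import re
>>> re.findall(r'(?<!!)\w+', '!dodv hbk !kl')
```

`(?!…)`/`(?<!…)` only lets a position through if the neighbouring text does NOT match; no characters are consumed.
Matches: at [2:5] → 'odv'; at [6:9] → 'hbk'; at [12:13] → 'l'.
No capturing groups, so `findall` returns the 3 full match strings.

['odv', 'hbk', 'l']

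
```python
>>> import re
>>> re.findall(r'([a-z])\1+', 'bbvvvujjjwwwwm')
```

['b', 'v', 'j', 'w']

`\1` is not a pattern — it's the concrete string captured by group 1, re-applied verbatim.
Walking the string: at [0:2] match 'bb', group 1 = 'b'; at [2:5] match 'vvv', group 1 = 'v'; at [6:9] match 'jjj', group 1 = 'j'; at [9:13] match 'wwww', group 1 = 'w'.
Because there's exactly one group, `findall` drops the full match and keeps group 1 from each hit.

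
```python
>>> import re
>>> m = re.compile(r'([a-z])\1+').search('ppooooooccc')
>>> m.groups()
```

('p',)

The match spans [0:2] → 'pp'.
Captured: group 1 = 'p'.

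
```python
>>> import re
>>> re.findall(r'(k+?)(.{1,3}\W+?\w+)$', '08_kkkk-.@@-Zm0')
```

[('k', 'kkk-.@@-Zm0')]

Pattern: one or more of a literal 'k' (lazy) (captured); then 1 to 3 of any character, then one or more of a non-word character (lazy), then one or more of a word character (captured); then anchored at the end.
Matches: at [3:15] match 'kkkk-.@@-Zm0', groups = ('k', 'kkk-.@@-Zm0').
`findall` packs the 2 group values into a tuple for every match.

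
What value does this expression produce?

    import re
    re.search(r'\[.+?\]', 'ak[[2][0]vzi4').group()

The match spans [2:6] → '[[2]'.

'[[2]'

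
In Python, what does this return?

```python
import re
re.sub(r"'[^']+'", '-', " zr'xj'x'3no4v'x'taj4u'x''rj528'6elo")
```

" zr-x-x-x'-6elo"

Each match is replaced by '-'.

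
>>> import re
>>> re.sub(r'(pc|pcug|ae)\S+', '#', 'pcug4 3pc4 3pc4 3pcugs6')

'# 3# 3# 3#'

Every occurrence is swapped for '#'.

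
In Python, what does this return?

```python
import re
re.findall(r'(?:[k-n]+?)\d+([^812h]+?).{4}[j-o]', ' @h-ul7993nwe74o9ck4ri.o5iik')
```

Lazy quantifiers expand one character at a time until the remainder of the pattern can match.
`findall` collects group 1 from each match (2 total).

['n', 'ri.']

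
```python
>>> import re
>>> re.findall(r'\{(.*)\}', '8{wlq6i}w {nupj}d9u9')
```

Matches: at [1:16] match '{wlq6i}w {nupj}', group 1 = 'wlq6i}w {nupj'.
Because there's exactly one group, `findall` drops the full match and keeps group 1 from the one hit.

['wlq6i}w {nupj']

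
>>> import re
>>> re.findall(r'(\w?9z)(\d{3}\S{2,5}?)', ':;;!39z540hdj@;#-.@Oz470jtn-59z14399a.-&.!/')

[('39z', '540hd'), ('59z', '14399')]

This matches optionally a word character, then the literal '9z' (captured); then exactly 3 of a digit, then 2 to 5 of a non-whitespace character (lazy) (captured).
Lazy quantifiers expand one character at a time until the remainder of the pattern can match.
Walking the string: at [4:12] match '39z540hd', groups = ('39z', '540hd'); at [28:36] match '59z14399', groups = ('59z', '14399').
2 groups means each result is a tuple of 2 captured strings — 2 here.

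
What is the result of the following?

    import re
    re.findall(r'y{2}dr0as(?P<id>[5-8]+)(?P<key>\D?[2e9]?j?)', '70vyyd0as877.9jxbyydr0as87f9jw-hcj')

[('87', 'f9j')]

The pattern matches exactly 2 of a literal 'y', then the literal 'dr', then the literal '0as'; then one or more of a character in [5-8] (captured as 'id'); then optionally a non-digit, then optionally one of [2e9], then optionally a literal 'j' (captured as 'key').
Walking the string: at [17:29] match 'yydr0as87f9j', groups = ('87', 'f9j').
`findall` packs the 2 group values into a tuple for every match.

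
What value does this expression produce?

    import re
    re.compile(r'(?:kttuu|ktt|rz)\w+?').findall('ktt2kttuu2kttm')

['ktt2', 'kttuu2', 'kttm']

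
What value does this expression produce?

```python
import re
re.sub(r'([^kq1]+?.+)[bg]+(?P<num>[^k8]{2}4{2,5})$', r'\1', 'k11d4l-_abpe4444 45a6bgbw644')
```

'k11d4l-_abpe4444 45a6bg'

Pattern: one or more of any character except [kq1] (lazy), then one or more of any character (captured); then one or more of one of [bg]; then exactly 2 of any character except [k8], then 2 to 5 of the literal '4' (captured as 'num'); then anchored at the end.
Matches: at [3:28] → 'd4l-_abpe4444 45a6bgbw644'.
Each match is replaced using the text its own group 1 captured.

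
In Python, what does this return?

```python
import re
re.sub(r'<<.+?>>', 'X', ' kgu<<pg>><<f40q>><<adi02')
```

A non-greedy quantifier consumes as few characters as it can — just enough that the remainder of the pattern still matches from where it stops; whatever follows it matches normally.
Every occurrence is swapped for 'X'.

' kguXX<<adi02'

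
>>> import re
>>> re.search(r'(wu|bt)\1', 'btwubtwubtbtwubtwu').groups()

A backreference is literal: `\1` must see the identical characters the first group matched.
`search` walks the string left to right and returns the first match it finds.
The match spans [8:12] → 'btbt'.
Captured: group 1 = 'bt'.

('bt',)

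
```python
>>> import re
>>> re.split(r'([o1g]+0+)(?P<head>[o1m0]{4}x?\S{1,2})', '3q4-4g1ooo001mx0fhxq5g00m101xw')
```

Pattern: one or more of one of [o1g], then one or more of the literal '0' (captured); then exactly 4 of one of [o1m0], then optionally the literal 'x', then 1 to 2 of a non-whitespace character (captured as 'head').
`re.split` interleaves the captured-group text with the surrounding fragments.

['3q4-4g1ooo001mx0fhxq5', 'g00', 'm101xw', '']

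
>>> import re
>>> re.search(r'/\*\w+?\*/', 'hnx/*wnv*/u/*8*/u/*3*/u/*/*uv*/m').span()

(3, 10)

`re.search` tries every starting position until one works.
The match spans [3:10] → '/*wnv*/'.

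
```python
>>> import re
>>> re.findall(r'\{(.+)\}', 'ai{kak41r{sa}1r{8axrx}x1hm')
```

Matches: at [2:22] match '{kak41r{sa}1r{8axrx}', group 1 = 'kak41r{sa}1r{8axrx'.
One capturing group, so `findall` returns just the captured substring from the one match — 1 in all.

['kak41r{sa}1r{8axrx']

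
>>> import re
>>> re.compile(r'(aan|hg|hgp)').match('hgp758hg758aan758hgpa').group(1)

'hg'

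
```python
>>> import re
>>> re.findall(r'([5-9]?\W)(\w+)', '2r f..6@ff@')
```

[(' ', 'f'), ('.', '6'), ('@', 'ff')]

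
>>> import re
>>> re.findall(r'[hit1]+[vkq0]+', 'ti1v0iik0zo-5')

Since nothing is captured, `findall` lists the 2 matched substrings directly.

['ti1v0', 'iik0']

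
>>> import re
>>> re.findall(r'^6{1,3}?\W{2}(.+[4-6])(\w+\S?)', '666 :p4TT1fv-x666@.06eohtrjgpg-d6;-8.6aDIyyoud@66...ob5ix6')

Multiple groups make `findall` return tuples — one 2-tuple for the one match.

[('p4TT1fv-x666@.06eohtrjgpg-d6;-8.6aDIyyoud@66...ob5', 'ix6')]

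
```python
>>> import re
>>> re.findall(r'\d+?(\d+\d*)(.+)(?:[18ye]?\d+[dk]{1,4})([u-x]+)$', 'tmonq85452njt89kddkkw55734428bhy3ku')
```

This matches one or more of a digit (lazy); then one or more of a digit, then zero or more of a digit (captured); then one or more of any character (captured); then optionally one of [18ye], then one or more of a digit, then 1 to 4 of one of [dk] (non-capturing group); then one or more of a character in [u-x] (captured); then anchored at the end.
Scanning left to right: at [5:35] match '85452njt89kddkkw55734428bhy3ku', groups = ('5452', 'njt89kddkkw55734428bhy', 'u').
3 groups means the one result is a tuple of 3 captured strings — 1 here.

[('5452', 'njt89kddkkw55734428bhy', 'u')]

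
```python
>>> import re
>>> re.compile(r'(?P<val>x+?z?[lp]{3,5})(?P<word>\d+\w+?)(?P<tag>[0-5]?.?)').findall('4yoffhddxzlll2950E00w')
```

[('xzlll', '2950E', '00')]

A `+?`/`*?`/`{m,n}?` starts at its minimum and grows only as far as needed for what follows to match.
With 3 capturing groups, `findall` returns a 3-tuple per match.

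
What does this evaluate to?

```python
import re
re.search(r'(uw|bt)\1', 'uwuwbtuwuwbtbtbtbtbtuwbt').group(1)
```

'uw'

A backreference is literal: `\1` must see the identical characters the first group matched.
`re.search` tries every starting position until one works.
The match spans [0:4] → 'uwuw'.
Captured: group 1 = 'uw'.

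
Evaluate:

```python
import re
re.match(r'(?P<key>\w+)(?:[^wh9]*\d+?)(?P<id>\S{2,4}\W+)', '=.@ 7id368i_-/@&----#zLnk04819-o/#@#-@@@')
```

None

`re.match` won't scan ahead — the pattern has to work from the very first character.
Here the pattern fails at index 0, so the call returns None.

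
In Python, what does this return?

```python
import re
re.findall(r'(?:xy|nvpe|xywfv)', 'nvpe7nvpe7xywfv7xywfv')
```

Alternation isn't longest-match — the leftmost alternative that fits at this position is chosen.
Scanning left to right: at [0:4] → 'nvpe'; at [5:9] → 'nvpe'; at [10:12] → 'xy'; at [16:18] → 'xy'.
`findall` yields the raw match text (4 of them) because the pattern has no groups.

['nvpe', 'nvpe', 'xy', 'xy']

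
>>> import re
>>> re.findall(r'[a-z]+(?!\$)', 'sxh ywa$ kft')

['sxh', 'yw', 'kft']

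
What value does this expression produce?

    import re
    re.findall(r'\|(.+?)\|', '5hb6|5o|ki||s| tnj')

Scanning left to right: at [4:8] match '|5o|', group 1 = '5o'; at [10:14] match '||s|', group 1 = '|s'.
Because there's exactly one group, `findall` drops the full match and keeps group 1 from each hit.

['5o', '|s']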